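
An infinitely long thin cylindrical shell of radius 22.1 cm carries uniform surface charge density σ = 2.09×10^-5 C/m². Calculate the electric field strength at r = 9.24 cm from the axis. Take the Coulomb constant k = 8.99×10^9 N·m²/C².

E = 0 (no enclosed charge)

Choose a coaxial cylinder of radius r = 9.24 cm (arbitrary length L) as the Gaussian surface (r < 22.1 cm, inside the shell).
No charge is enclosed, so Gauss's law gives E·2πrL = 0 ⇒ E = 0.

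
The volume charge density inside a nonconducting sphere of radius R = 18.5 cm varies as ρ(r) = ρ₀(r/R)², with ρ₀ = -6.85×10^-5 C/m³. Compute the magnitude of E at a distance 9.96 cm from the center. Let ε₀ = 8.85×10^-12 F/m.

|E| = 4.47×10^4 N/C

Symmetry ⇒ E = E(r) r̂. Gaussian sphere of radius r = 9.96 cm (r < R).
Q_enc = ∫₀^r ρ(r')·4πr'² dr' = (4πρ₀/R²) ∫₀^r r'^4 dr' = 4πρ₀ r^5/(5·R²) = -4.93×10^-8 C.
Since E is radial and uniform over the Gaussian sphere, Φ = E·4πr² = Q_enc/ε₀.
E = |Q_enc|/(4πε₀r²) = (4.93×10^-8)/(4π·8.85×10^-12·(0.0996)²) = 4.47×10^4 N/C.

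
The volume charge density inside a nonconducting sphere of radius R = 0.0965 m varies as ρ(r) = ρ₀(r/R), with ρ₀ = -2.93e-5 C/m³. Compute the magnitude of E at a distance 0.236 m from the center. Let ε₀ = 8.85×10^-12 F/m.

1.34×10^4 V/m

Use a concentric Gaussian sphere at r = 0.236 m (r > R, all charge enclosed).
Q_enc = 4π ∫₀^R ρ₀(r'/R)^1 r'² dr' = 4πρ₀R³/4 = -8.272×10^-8 C.
Applying ∮E·dA = Q_enc/ε₀ with Φ = E(4πr²):
E = |Q_enc|/(4πε₀r²) = (8.272×10^-8)/(4π·8.85×10^-12·(0.236)²) = 1.34×10^4 N/C.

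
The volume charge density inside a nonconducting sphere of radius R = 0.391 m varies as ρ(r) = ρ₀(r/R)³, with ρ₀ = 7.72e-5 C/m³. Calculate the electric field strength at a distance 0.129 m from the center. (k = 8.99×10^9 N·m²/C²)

6.73×10^3 V/m

By spherical symmetry E is radial; choose a Gaussian sphere of radius r = 0.129 m (r < R).
Integrate the density: Q_enc = 4π ∫₀^r ρ₀(r'/R)^3 r'² dr' = 4πρ₀ r^6/(6·R³) = 1.246×10^-8 C.
By Gauss's law, ∮E·dA = E·4πr² = Q_enc/ε₀.
E = k|Q_enc|/r² = (8.99×10^9)(1.246×10^-8)/(0.129)² = 6.73×10^3 N/C.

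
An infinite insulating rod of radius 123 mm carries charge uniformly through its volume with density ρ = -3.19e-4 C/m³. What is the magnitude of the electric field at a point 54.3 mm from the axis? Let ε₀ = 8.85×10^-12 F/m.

E ≈ 9.79×10^5 V/m

Take a coaxial cylindrical Gaussian surface of radius r = 54.3 mm and length L (r < R).
Enclosed charge per unit length: λ_enc = ρ·πr² = (-3.19e-4)π(0.0543)² = -2.955×10^-6 C/m.
Applying ∮E·dA = Q_enc/ε₀ with the end caps contributing no flux:
E = |λ_enc|/(2πε₀r) = (2.955e-6)/(2π·8.85×10^-12·0.0543) = 9.79×10^5 N/C.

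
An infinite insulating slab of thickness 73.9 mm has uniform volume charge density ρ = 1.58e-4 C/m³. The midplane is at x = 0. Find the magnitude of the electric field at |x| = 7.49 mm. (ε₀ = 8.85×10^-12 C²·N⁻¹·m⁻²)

By symmetry E is perpendicular to the slab. A Gaussian pillbox from −7.49 mm to +7.49 mm (face area A) lies entirely within the slab.
Q_enc = ρ·(2x)·A and flux = 2EA, so 2EA = 2ρxA/ε₀ ⇒ E = |ρ|x/ε₀.
E = (1.58×10^-4)(0.00749)/(8.85×10^-12) = 1.34×10^5 N/C.

|E| ≈ 1.34×10^5 V/m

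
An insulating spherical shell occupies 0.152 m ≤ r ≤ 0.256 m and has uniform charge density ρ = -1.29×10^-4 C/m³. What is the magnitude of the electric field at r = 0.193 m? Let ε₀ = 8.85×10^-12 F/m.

Take a concentric spherical Gaussian surface of radius r = 0.193 m (within the shell material, 0.152 m < r < 0.256 m).
Only the shell between 0.152 m and r is enclosed: Q_enc = ρ·(4π/3)(r³ − a³) = (-1.29×10^-4)·(4π/3)·((0.193)³ − (0.152)³) = -1.987e-6 C.
Since E is radial and uniform over the Gaussian sphere, Φ = E·4πr² = Q_enc/ε₀.
E = |Q_enc|/(4πε₀r²) = (1.987×10^-6)/(4π·8.85×10^-12·(0.193)²) = 4.80e5 N/C.

E ≈ 4.80×10^5 V/m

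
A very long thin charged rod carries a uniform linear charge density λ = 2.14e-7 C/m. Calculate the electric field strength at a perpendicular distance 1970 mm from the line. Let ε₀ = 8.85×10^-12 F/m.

E = 1.95×10^3 N/C

Take a coaxial cylindrical Gaussian surface of radius r = 1970 mm and length L.
Q_enc = λL, so λ_enc = 2.14×10^-7 C/m.
Since E is radial and uniform over the curved surface, Φ = E·2πrL = Q_enc/ε₀ = λ_enc L/ε₀.
E = |λ_enc|/(2πε₀r) = (2.14e-7)/(2π·8.85×10^-12·1.97) = 1.95×10^3 N/C.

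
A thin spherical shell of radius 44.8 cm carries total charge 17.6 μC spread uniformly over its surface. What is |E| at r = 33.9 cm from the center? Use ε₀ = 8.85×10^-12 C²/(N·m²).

By spherical symmetry E is radial; choose a Gaussian sphere of radius r = 33.9 cm (inside the shell, r < 44.8 cm).
No charge lies within this surface, so Q_enc = 0 and Gauss's law gives E·4πr² = 0 ⇒ E = 0.

E = 0 (no enclosed charge)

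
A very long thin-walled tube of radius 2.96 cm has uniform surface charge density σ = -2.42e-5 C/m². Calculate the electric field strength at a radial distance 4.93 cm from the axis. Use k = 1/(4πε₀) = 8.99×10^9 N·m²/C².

Choose a coaxial cylinder of radius r = 4.93 cm (arbitrary length L) as the Gaussian surface (r > 2.96 cm).
The whole shell is enclosed: λ_enc = σ·2πR = (-2.42×10^-5)·2π·(0.0296) = -4.501e-6 C/m.
Gauss's law: E·2πrL = λ_enc L/ε₀.
E = 2k|λ_enc|/r = 2(8.99×10^9)(4.501×10^-6)/(0.0493) = 1.64×10^6 N/C.

|E| ≈ 1.64×10^6 N/C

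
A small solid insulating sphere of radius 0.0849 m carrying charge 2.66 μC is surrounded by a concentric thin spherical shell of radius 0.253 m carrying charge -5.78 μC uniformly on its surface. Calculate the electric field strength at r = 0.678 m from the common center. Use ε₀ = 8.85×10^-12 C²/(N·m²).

Symmetry ⇒ E = E(r) r̂. Gaussian sphere of radius r = 0.678 m (r > 0.253 m, enclosing both).
Q_enc = (2.66 μC) + (-5.78 μC) = -3.12e-6 C.
Applying ∮E·dA = Q_enc/ε₀ with Φ = E(4πr²):
E = |Q_enc|/(4πε₀r²) = (3.12×10^-6)/(4π·8.85×10^-12·(0.678)²) = 6.10×10^4 N/C.

6.10×10^4 V/m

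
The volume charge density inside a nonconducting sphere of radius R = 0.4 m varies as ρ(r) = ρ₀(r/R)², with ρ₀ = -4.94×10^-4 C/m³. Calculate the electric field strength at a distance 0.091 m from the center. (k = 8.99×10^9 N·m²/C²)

Symmetry ⇒ E = E(r) r̂. Gaussian sphere of radius r = 0.091 m (r < R).
Integrate the density: Q_enc = 4π ∫₀^r ρ₀(r'/R)^2 r'² dr' = 4πρ₀ r^5/(5·R²) = -4.842×10^-8 C.
By Gauss's law, ∮E·dA = E·4πr² = Q_enc/ε₀.
E = k|Q_enc|/r² = (8.99×10^9)(4.842×10^-8)/(0.091)² = 5.26×10^4 N/C.

|E| ≈ 5.26e4 N/C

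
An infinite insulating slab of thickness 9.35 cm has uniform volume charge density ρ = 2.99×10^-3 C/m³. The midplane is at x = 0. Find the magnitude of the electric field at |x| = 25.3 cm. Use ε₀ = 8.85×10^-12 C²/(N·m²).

E ≈ 1.58e7 N/C

The point |x| = 25.3 cm lies outside the slab (half-thickness 0.04675 m). A symmetric pillbox spanning the full slab encloses Q_enc = ρ·d·A.
Flux = 2EA ⇒ E = |ρ|d/(2ε₀), independent of distance outside.
E = (2.99×10^-3)(0.0935)/(2·8.85×10^-12) = 1.58×10^7 N/C.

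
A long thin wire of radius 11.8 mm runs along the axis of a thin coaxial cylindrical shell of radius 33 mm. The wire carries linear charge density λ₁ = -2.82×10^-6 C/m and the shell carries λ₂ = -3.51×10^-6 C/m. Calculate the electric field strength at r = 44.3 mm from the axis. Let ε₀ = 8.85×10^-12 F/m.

Coaxial Gaussian cylinder, radius r = 44.3 mm, length L (r > 33 mm, enclosing both).
λ_enc = λ₁ + λ₂ = (-2.82×10^-6) + (-3.51×10^-6) = -6.33×10^-6 C/m.
Gauss's law: E·2πrL = λ_enc L/ε₀.
E = |λ_enc|/(2πε₀r) = (6.33×10^-6)/(2π·8.85×10^-12·0.0443) = 2.57×10^6 N/C.

E = 2.57×10^6 N/C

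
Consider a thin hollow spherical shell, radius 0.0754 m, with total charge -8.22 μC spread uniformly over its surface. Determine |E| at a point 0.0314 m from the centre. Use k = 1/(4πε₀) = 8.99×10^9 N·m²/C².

E = 0

Take a concentric spherical Gaussian surface of radius r = 0.0314 m (inside the shell, r < 0.0754 m).
All the charge is outside the Gaussian surface: Q_enc = 0, hence E = 0 everywhere inside the shell.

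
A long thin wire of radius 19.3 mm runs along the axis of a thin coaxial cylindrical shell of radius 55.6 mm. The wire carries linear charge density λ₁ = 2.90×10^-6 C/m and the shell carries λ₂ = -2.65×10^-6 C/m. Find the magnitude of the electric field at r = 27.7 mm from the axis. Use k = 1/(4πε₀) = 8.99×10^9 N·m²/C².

Choose a coaxial cylinder of radius r = 27.7 mm (arbitrary length L) as the Gaussian surface (between the conductors, 19.3 mm < r < 55.6 mm).
Only the inner wire is enclosed; the outer shell contributes nothing inside itself. λ_enc = λ₁ = 2.90e-6 C/m.
Applying ∮E·dA = Q_enc/ε₀ with the end caps contributing no flux:
E = 2k|λ_enc|/r = 2(8.99×10^9)(2.90×10^-6)/(0.0277) = 1.88×10^6 N/C.

E ≈ 1.88×10^6 N/C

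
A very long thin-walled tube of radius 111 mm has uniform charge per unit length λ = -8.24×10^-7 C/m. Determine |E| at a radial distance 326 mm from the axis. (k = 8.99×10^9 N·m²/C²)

Take a coaxial cylindrical Gaussian surface of radius r = 326 mm and length L (r > 111 mm).
The full line charge is enclosed: λ_enc = -8.24×10^-7 C/m.
Gauss's law: E·2πrL = λ_enc L/ε₀.
E = 2k|λ_enc|/r = 2(8.99×10^9)(8.24×10^-7)/(0.326) = 4.54e4 N/C.

4.54×10^4 V/m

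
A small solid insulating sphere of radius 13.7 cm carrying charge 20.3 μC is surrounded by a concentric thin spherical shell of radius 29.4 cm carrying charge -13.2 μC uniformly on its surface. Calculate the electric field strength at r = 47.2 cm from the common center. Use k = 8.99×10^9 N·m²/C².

Take a concentric spherical Gaussian surface of radius r = 47.2 cm (r > 29.4 cm, enclosing both).
Q_enc = (20.3 μC) + (-13.2 μC) = 7.10×10^-6 C.
Gauss's law: E·4πr² = Q_enc/ε₀.
E = k|Q_enc|/r² = (8.99×10^9)(7.10e-6)/(0.472)² = 2.87×10^5 N/C.

2.87×10^5 N/C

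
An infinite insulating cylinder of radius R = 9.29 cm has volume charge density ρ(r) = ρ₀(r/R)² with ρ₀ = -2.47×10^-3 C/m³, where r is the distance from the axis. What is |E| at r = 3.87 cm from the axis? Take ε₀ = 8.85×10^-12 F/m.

|E| = 4.69e5 N/C

By cylindrical symmetry E is radial; use a coaxial Gaussian cylinder of radius 3.87 cm and length L (r < R).
Integrating ρ over the cross-section to radius r: λ_enc = (2πρ₀/R²) ∫₀^r r'^3 dr' = 2πρ₀ r^4/(4·R²) = -1.008×10^-6 C/m.
Since E is radial and uniform over the curved surface, Φ = E·2πrL = Q_enc/ε₀ = λ_enc L/ε₀.
E = |λ_enc|/(2πε₀r) = (1.008×10^-6)/(2π·8.85×10^-12·0.0387) = 4.69e5 N/C.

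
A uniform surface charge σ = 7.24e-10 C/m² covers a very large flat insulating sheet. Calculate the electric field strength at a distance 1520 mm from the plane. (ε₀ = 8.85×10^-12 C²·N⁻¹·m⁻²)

The symmetry is planar: E is normal to the sheet and the same magnitude on both sides. Take a pillbox straddling the sheet with end-cap area A.
Flux Φ = 2EA and Q_enc = σA, so 2EA = σA/ε₀ ⇒ E = |σ|/(2ε₀), independent of distance.
E = |σ|/(2ε₀) = (7.24×10^-10)/(2·8.85×10^-12) = 40.9 N/C.

E = 40.9 N/C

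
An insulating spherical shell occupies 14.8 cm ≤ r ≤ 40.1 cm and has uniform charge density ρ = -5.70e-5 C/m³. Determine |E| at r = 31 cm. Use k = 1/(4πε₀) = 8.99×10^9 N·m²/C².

By spherical symmetry E is radial; choose a Gaussian sphere of radius r = 31 cm (within the shell material, 14.8 cm < r < 40.1 cm).
Enclosed charge is the volume from a to r: Q_enc = (4π/3)ρ(r³ − a³) = -6.339×10^-6 C.
By Gauss's law, ∮E·dA = E·4πr² = Q_enc/ε₀.
E = k|Q_enc|/r² = (8.99×10^9)(6.339×10^-6)/(0.31)² = 5.93×10^5 N/C.

5.93×10^5 N/C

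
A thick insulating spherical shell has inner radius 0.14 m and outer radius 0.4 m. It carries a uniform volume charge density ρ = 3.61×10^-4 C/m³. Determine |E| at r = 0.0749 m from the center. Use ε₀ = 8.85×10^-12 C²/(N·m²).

E = 0

By spherical symmetry E is radial; choose a Gaussian sphere of radius r = 0.0749 m (r < 0.14 m, inside the empty cavity).
Q_enc = 0 (all charge lies at larger r); Gauss's law gives E = 0.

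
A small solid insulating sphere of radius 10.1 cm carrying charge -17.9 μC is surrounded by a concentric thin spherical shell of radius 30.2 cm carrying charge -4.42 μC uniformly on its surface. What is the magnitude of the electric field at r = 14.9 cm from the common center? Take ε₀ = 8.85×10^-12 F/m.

Take a concentric spherical Gaussian surface of radius r = 14.9 cm (between the bodies, 10.1 cm < r < 30.2 cm).
The shell at 30.2 cm lies outside the Gaussian surface, so Q_enc = -17.9 μC = -1.79×10^-5 C.
Gauss's law: E·4πr² = Q_enc/ε₀.
E = |Q_enc|/(4πε₀r²) = (1.79×10^-5)/(4π·8.85×10^-12·(0.149)²) = 7.25e6 N/C.

E = 7.25e6 N/C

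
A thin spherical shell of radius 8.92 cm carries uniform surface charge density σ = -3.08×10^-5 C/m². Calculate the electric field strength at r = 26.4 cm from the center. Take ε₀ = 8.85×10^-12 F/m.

Symmetry ⇒ E = E(r) r̂. Gaussian sphere of radius r = 26.4 cm (r > 8.92 cm).
The entire shell is enclosed: Q_enc = σ·4πR² = (-3.08e-5)·4π·(0.0892)² = -3.08×10^-6 C.
Applying ∮E·dA = Q_enc/ε₀ with Φ = E(4πr²):
E = |Q_enc|/(4πε₀r²) = (3.08×10^-6)/(4π·8.85×10^-12·(0.264)²) = 3.97e5 N/C.

E ≈ 3.97×10^5 N/C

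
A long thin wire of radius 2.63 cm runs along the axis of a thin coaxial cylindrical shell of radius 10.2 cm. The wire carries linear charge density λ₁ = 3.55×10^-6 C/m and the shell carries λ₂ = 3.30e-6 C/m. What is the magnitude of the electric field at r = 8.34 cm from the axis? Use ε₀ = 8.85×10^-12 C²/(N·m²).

Choose a coaxial cylinder of radius r = 8.34 cm (arbitrary length L) as the Gaussian surface (between the conductors, 2.63 cm < r < 10.2 cm).
Only the inner wire is enclosed; the outer shell contributes nothing inside itself. λ_enc = λ₁ = 3.55×10^-6 C/m.
Gauss's law: E·2πrL = λ_enc L/ε₀.
E = |λ_enc|/(2πε₀r) = (3.55×10^-6)/(2π·8.85×10^-12·0.0834) = 7.65e5 N/C.

E = 7.65×10^5 V/m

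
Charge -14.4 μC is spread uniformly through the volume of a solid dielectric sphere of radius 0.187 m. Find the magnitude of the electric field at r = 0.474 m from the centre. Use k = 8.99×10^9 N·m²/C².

Take a concentric spherical Gaussian surface of radius r = 0.474 m (r > R, so the entire charge is enclosed).
Q_enc = -14.4 μC = -1.44×10^-5 C.
Since E is radial and uniform over the Gaussian sphere, Φ = E·4πr² = Q_enc/ε₀.
E = k|Q_enc|/r² = (8.99×10^9)(1.44×10^-5)/(0.474)² = 5.76×10^5 N/C.

|E| = 5.76×10^5 N/C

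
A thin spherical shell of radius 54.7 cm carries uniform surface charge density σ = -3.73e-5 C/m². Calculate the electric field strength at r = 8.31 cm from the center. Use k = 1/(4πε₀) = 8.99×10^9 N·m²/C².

Symmetry ⇒ E = E(r) r̂. Gaussian sphere of radius r = 8.31 cm (inside the shell, r < 54.7 cm).
No charge lies within this surface, so Q_enc = 0 and Gauss's law gives E·4πr² = 0 ⇒ E = 0.

|E| = 0 V/m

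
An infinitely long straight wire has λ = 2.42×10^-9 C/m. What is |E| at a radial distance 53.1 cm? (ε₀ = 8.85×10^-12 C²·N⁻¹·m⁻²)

Coaxial Gaussian cylinder, radius r = 53.1 cm, length L.
Q_enc = λL, so λ_enc = 2.42×10^-9 C/m.
Gauss's law: E·2πrL = λ_enc L/ε₀.
E = |λ_enc|/(2πε₀r) = (2.42e-9)/(2π·8.85×10^-12·0.531) = 82 N/C.

E = 82 V/m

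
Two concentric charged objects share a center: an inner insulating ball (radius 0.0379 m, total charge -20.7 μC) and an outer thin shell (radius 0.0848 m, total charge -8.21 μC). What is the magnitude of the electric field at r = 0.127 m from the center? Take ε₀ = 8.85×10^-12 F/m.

1.61×10^7 V/m

By spherical symmetry E is radial; choose a Gaussian sphere of radius r = 0.127 m (r > 0.0848 m, enclosing both).
Q_enc = (-20.7 μC) + (-8.21 μC) = -2.891e-5 C.
Since E is radial and uniform over the Gaussian sphere, Φ = E·4πr² = Q_enc/ε₀.
E = |Q_enc|/(4πε₀r²) = (2.891×10^-5)/(4π·8.85×10^-12·(0.127)²) = 1.61×10^7 N/C.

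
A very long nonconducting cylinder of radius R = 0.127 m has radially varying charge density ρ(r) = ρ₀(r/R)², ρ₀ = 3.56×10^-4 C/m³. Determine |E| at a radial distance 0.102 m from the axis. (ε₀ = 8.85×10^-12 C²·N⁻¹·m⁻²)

6.62×10^5 N/C

Choose a coaxial cylinder of radius r = 0.102 m (arbitrary length L) as the Gaussian surface (r < R).
λ_enc = ∫₀^r ρ(r')·2πr' dr' = (2πρ₀/R²)·r^4/4 = 3.753×10^-6 C/m.
By Gauss's law (flux through the curved wall only), E·2πrL = λ_enc L/ε₀.
E = |λ_enc|/(2πε₀r) = (3.753×10^-6)/(2π·8.85×10^-12·0.102) = 6.62×10^5 N/C.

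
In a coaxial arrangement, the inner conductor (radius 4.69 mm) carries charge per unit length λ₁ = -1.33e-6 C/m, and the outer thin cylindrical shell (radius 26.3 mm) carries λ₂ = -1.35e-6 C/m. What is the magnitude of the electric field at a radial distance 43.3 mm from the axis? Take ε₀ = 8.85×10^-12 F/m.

By cylindrical symmetry E is radial; use a coaxial Gaussian cylinder of radius 43.3 mm and length L (r > 26.3 mm, enclosing both).
λ_enc = λ₁ + λ₂ = (-1.33×10^-6) + (-1.35e-6) = -2.68×10^-6 C/m.
By Gauss's law (flux through the curved wall only), E·2πrL = λ_enc L/ε₀.
E = |λ_enc|/(2πε₀r) = (2.68e-6)/(2π·8.85×10^-12·0.0433) = 1.11×10^6 N/C.

1.11×10^6 V/m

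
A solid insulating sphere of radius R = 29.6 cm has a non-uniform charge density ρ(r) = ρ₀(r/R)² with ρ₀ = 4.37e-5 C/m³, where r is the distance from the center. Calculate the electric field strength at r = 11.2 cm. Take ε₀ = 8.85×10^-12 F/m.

Use a concentric Gaussian sphere at r = 11.2 cm (r < R).
Integrate the density: Q_enc = 4π ∫₀^r ρ₀(r'/R)^2 r'² dr' = 4πρ₀ r^5/(5·R²) = 2.209×10^-8 C.
Gauss's law: E·4πr² = Q_enc/ε₀.
E = |Q_enc|/(4πε₀r²) = (2.209×10^-8)/(4π·8.85×10^-12·(0.112)²) = 1.58×10^4 N/C.

|E| = 1.58×10^4 N/C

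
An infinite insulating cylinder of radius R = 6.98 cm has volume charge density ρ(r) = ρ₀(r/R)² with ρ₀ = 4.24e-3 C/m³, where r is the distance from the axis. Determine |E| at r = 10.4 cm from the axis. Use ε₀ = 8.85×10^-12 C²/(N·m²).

E = 5.61e6 N/C

Take a coaxial cylindrical Gaussian surface of radius r = 10.4 cm and length L (r > R, full charge per length enclosed).
λ_enc = 2π ∫₀^R ρ₀(r'/R)^2 r' dr' = 2πρ₀R²/4 = 3.245×10^-5 C/m.
Applying ∮E·dA = Q_enc/ε₀ with the end caps contributing no flux:
E = |λ_enc|/(2πε₀r) = (3.245×10^-5)/(2π·8.85×10^-12·0.104) = 5.61×10^6 N/C.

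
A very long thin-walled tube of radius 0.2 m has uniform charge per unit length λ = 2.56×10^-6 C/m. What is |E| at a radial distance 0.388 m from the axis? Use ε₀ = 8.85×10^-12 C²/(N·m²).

Choose a coaxial cylinder of radius r = 0.388 m (arbitrary length L) as the Gaussian surface (r > 0.2 m).
The full line charge is enclosed: λ_enc = 2.56×10^-6 C/m.
Since E is radial and uniform over the curved surface, Φ = E·2πrL = Q_enc/ε₀ = λ_enc L/ε₀.
E = |λ_enc|/(2πε₀r) = (2.56×10^-6)/(2π·8.85×10^-12·0.388) = 1.19×10^5 N/C.

1.19e5 V/m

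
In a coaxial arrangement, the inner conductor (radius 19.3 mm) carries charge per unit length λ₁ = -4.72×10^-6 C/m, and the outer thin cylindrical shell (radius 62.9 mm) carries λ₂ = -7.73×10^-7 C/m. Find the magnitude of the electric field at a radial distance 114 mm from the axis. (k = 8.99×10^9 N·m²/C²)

Coaxial Gaussian cylinder, radius r = 114 mm, length L (r > 62.9 mm, enclosing both).
λ_enc = λ₁ + λ₂ = (-4.72e-6) + (-7.73×10^-7) = -5.493×10^-6 C/m.
Since E is radial and uniform over the curved surface, Φ = E·2πrL = Q_enc/ε₀ = λ_enc L/ε₀.
E = 2k|λ_enc|/r = 2(8.99×10^9)(5.493e-6)/(0.114) = 8.66×10^5 N/C.

8.66×10^5 N/C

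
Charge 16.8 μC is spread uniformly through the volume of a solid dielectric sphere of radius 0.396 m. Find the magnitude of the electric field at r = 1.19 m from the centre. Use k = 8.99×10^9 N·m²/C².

|E| ≈ 1.07×10^5 V/m

Take a concentric spherical Gaussian surface of radius r = 1.19 m (r > R, so the entire charge is enclosed).
Q_enc = 16.8 μC = 1.68×10^-5 C.
Gauss's law: E·4πr² = Q_enc/ε₀.
E = k|Q_enc|/r² = (8.99×10^9)(1.68×10^-5)/(1.19)² = 1.07×10^5 N/C.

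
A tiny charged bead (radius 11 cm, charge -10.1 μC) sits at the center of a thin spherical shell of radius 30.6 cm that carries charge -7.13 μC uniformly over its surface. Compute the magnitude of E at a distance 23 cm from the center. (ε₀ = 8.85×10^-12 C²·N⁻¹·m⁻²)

Symmetry ⇒ E = E(r) r̂. Gaussian sphere of radius r = 23 cm (between the bodies, 11 cm < r < 30.6 cm).
Only the inner charge is enclosed; the outer shell contributes nothing inside itself. Q_enc = -10.1 μC = -1.01×10^-5 C.
Applying ∮E·dA = Q_enc/ε₀ with Φ = E(4πr²):
E = |Q_enc|/(4πε₀r²) = (1.01×10^-5)/(4π·8.85×10^-12·(0.23)²) = 1.72×10^6 N/C.

|E| = 1.72e6 N/C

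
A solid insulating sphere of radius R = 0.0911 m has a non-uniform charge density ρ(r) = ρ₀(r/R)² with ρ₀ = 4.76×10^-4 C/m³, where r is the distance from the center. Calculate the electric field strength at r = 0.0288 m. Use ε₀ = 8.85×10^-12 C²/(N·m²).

E = 3.10×10^4 V/m

Use a concentric Gaussian sphere at r = 0.0288 m (r < R).
Integrate the density: Q_enc = 4π ∫₀^r ρ₀(r'/R)^2 r'² dr' = 4πρ₀ r^5/(5·R²) = 2.856×10^-9 C.
Applying ∮E·dA = Q_enc/ε₀ with Φ = E(4πr²):
E = |Q_enc|/(4πε₀r²) = (2.856×10^-9)/(4π·8.85×10^-12·(0.0288)²) = 3.10×10^4 N/C.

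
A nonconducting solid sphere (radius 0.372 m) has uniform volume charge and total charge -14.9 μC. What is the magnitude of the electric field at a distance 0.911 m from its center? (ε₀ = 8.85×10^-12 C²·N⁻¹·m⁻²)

By spherical symmetry E is radial; choose a Gaussian sphere of radius r = 0.911 m (r > R, so the entire charge is enclosed).
Q_enc = -14.9 μC = -1.49e-5 C.
Since E is radial and uniform over the Gaussian sphere, Φ = E·4πr² = Q_enc/ε₀.
E = |Q_enc|/(4πε₀r²) = (1.49e-5)/(4π·8.85×10^-12·(0.911)²) = 1.61e5 N/C.

|E| = 1.61e5 N/C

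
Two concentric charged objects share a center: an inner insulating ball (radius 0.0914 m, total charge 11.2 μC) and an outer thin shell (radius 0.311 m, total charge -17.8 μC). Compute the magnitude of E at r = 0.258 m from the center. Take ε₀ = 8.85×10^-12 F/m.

E = 1.51e6 N/C

Take a concentric spherical Gaussian surface of radius r = 0.258 m (between the bodies, 0.0914 m < r < 0.311 m).
Only the inner charge is enclosed; the outer shell contributes nothing inside itself. Q_enc = 11.2 μC = 1.12×10^-5 C.
Gauss's law: E·4πr² = Q_enc/ε₀.
E = |Q_enc|/(4πε₀r²) = (1.12×10^-5)/(4π·8.85×10^-12·(0.258)²) = 1.51e6 N/C.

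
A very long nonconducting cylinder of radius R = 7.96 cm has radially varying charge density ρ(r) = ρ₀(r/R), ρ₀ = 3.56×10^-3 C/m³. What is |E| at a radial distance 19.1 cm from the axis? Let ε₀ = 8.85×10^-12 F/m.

E = 4.45×10^6 N/C

Choose a coaxial cylinder of radius r = 19.1 cm (arbitrary length L) as the Gaussian surface (r > R, full charge per length enclosed).
λ_enc = 2π ∫₀^R ρ₀(r'/R)^1 r' dr' = 2πρ₀R²/3 = 4.724e-5 C/m.
By Gauss's law (flux through the curved wall only), E·2πrL = λ_enc L/ε₀.
E = |λ_enc|/(2πε₀r) = (4.724×10^-5)/(2π·8.85×10^-12·0.191) = 4.45e6 N/C.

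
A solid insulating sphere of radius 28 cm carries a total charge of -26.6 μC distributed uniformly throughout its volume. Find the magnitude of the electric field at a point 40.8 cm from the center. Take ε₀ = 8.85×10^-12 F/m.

By spherical symmetry E is radial; choose a Gaussian sphere of radius r = 40.8 cm (r > R, so the entire charge is enclosed).
Q_enc = -26.6 μC = -2.66×10^-5 C.
Since E is radial and uniform over the Gaussian sphere, Φ = E·4πr² = Q_enc/ε₀.
E = |Q_enc|/(4πε₀r²) = (2.66×10^-5)/(4π·8.85×10^-12·(0.408)²) = 1.44×10^6 N/C.

E = 1.44×10^6 N/C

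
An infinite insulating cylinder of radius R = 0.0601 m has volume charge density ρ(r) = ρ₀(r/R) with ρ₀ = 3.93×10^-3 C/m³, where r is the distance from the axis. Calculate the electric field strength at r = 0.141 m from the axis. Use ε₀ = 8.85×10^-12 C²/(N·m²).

|E| = 3.79e6 N/C

Take a coaxial cylindrical Gaussian surface of radius r = 0.141 m and length L (r > R, full charge per length enclosed).
λ_enc = 2π ∫₀^R ρ₀(r'/R)^1 r' dr' = 2πρ₀R²/3 = 2.973×10^-5 C/m.
By Gauss's law (flux through the curved wall only), E·2πrL = λ_enc L/ε₀.
E = |λ_enc|/(2πε₀r) = (2.973×10^-5)/(2π·8.85×10^-12·0.141) = 3.79×10^6 N/C.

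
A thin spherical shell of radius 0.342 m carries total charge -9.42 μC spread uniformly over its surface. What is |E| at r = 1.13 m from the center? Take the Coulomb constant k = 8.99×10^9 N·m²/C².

Take a concentric spherical Gaussian surface of radius r = 1.13 m (r > 0.342 m).
The entire shell is enclosed: Q_enc = -9.42×10^-6 C.
Gauss's law: E·4πr² = Q_enc/ε₀.
E = k|Q_enc|/r² = (8.99×10^9)(9.42e-6)/(1.13)² = 6.63×10^4 N/C.

|E| = 6.63×10^4 N/C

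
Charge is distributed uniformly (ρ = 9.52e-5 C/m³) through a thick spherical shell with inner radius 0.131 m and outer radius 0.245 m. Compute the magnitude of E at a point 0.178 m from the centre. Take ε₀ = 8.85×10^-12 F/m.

|E| ≈ 3.84e5 V/m

Use a concentric Gaussian sphere at r = 0.178 m (within the shell material, 0.131 m < r < 0.245 m).
Enclosed charge is the volume from a to r: Q_enc = (4π/3)ρ(r³ − a³) = 1.353×10^-6 C.
Since E is radial and uniform over the Gaussian sphere, Φ = E·4πr² = Q_enc/ε₀.
E = |Q_enc|/(4πε₀r²) = (1.353e-6)/(4π·8.85×10^-12·(0.178)²) = 3.84×10^5 N/C.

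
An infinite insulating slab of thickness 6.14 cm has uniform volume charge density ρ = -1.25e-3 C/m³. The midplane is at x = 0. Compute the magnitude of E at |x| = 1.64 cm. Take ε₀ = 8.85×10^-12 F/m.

By symmetry E is perpendicular to the slab. A Gaussian pillbox from −1.64 cm to +1.64 cm (face area A) lies entirely within the slab.
Q_enc = ρ·(2x)·A and flux = 2EA, so 2EA = 2ρxA/ε₀ ⇒ E = |ρ|x/ε₀.
E = (1.25×10^-3)(0.0164)/(8.85×10^-12) = 2.32×10^6 N/C.

E = 2.32×10^6 N/C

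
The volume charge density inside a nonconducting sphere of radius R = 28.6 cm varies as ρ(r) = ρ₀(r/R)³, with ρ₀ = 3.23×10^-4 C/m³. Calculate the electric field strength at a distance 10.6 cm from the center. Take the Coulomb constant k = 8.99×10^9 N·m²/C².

3.28×10^4 N/C

Use a concentric Gaussian sphere at r = 10.6 cm (r < R).
Integrate the density: Q_enc = 4π ∫₀^r ρ₀(r'/R)^3 r'² dr' = 4πρ₀ r^6/(6·R³) = 4.102×10^-8 C.
Gauss's law: E·4πr² = Q_enc/ε₀.
E = k|Q_enc|/r² = (8.99×10^9)(4.102e-8)/(0.106)² = 3.28×10^4 N/C.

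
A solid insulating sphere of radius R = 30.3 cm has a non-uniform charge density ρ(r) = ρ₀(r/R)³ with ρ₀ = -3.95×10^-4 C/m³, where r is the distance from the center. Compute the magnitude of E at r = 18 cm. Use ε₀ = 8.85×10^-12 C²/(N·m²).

Take a concentric spherical Gaussian surface of radius r = 18 cm (r < R).
Integrate the density: Q_enc = 4π ∫₀^r ρ₀(r'/R)^3 r'² dr' = 4πρ₀ r^6/(6·R³) = -1.011e-6 C.
Gauss's law: E·4πr² = Q_enc/ε₀.
E = |Q_enc|/(4πε₀r²) = (1.011×10^-6)/(4π·8.85×10^-12·(0.18)²) = 2.81e5 N/C.

E ≈ 2.81×10^5 N/C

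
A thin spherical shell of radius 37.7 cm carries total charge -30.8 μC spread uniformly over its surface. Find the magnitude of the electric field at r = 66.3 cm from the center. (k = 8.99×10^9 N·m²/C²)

Symmetry ⇒ E = E(r) r̂. Gaussian sphere of radius r = 66.3 cm (r > 37.7 cm).
The entire shell is enclosed: Q_enc = -3.08×10^-5 C.
Gauss's law: E·4πr² = Q_enc/ε₀.
E = k|Q_enc|/r² = (8.99×10^9)(3.08×10^-5)/(0.663)² = 6.30e5 N/C.

6.30×10^5 N/C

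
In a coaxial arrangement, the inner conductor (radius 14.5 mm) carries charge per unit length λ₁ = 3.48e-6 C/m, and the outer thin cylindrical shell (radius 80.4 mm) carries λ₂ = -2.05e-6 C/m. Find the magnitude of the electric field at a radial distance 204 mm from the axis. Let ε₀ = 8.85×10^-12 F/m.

By cylindrical symmetry E is radial; use a coaxial Gaussian cylinder of radius 204 mm and length L (r > 80.4 mm, enclosing both).
λ_enc = λ₁ + λ₂ = (3.48×10^-6) + (-2.05e-6) = 1.43×10^-6 C/m.
Since E is radial and uniform over the curved surface, Φ = E·2πrL = Q_enc/ε₀ = λ_enc L/ε₀.
E = |λ_enc|/(2πε₀r) = (1.43e-6)/(2π·8.85×10^-12·0.204) = 1.26×10^5 N/C.

E = 1.26×10^5 N/C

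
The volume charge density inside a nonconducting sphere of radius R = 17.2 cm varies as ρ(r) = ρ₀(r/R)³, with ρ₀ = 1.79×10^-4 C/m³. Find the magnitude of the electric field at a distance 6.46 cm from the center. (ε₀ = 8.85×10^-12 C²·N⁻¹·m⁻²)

Use a concentric Gaussian sphere at r = 6.46 cm (r < R).
Integrate the density: Q_enc = 4π ∫₀^r ρ₀(r'/R)^3 r'² dr' = 4πρ₀ r^6/(6·R³) = 5.355×10^-9 C.
Gauss's law: E·4πr² = Q_enc/ε₀.
E = |Q_enc|/(4πε₀r²) = (5.355e-9)/(4π·8.85×10^-12·(0.0646)²) = 1.15×10^4 N/C.

1.15×10^4 V/m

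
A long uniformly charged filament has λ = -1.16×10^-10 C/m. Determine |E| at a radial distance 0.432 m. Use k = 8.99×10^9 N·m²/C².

4.83 N/C

Coaxial Gaussian cylinder, radius r = 0.432 m, length L.
Q_enc = λL, so λ_enc = -1.16×10^-10 C/m.
Since E is radial and uniform over the curved surface, Φ = E·2πrL = Q_enc/ε₀ = λ_enc L/ε₀.
E = 2k|λ_enc|/r = 2(8.99×10^9)(1.16×10^-10)/(0.432) = 4.83 N/C.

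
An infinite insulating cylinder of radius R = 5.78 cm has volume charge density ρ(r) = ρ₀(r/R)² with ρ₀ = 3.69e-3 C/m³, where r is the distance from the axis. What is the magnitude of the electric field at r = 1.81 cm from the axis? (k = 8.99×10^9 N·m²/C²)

E = 1.85e5 N/C

Choose a coaxial cylinder of radius r = 1.81 cm (arbitrary length L) as the Gaussian surface (r < R).
Integrating ρ over the cross-section to radius r: λ_enc = (2πρ₀/R²) ∫₀^r r'^3 dr' = 2πρ₀ r^4/(4·R²) = 1.862×10^-7 C/m.
Applying ∮E·dA = Q_enc/ε₀ with the end caps contributing no flux:
E = 2k|λ_enc|/r = 2(8.99×10^9)(1.862×10^-7)/(0.0181) = 1.85×10^5 N/C.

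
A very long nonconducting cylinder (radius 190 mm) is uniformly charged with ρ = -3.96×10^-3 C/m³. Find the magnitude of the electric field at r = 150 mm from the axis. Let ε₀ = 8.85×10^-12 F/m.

E ≈ 3.36×10^7 V/m

Choose a coaxial cylinder of radius r = 150 mm (arbitrary length L) as the Gaussian surface (r < R).
Enclosed charge per unit length: λ_enc = ρ·πr² = (-3.96×10^-3)π(0.15)² = -2.799×10^-4 C/m.
Since E is radial and uniform over the curved surface, Φ = E·2πrL = Q_enc/ε₀ = λ_enc L/ε₀.
E = |λ_enc|/(2πε₀r) = (2.799×10^-4)/(2π·8.85×10^-12·0.15) = 3.36×10^7 N/C.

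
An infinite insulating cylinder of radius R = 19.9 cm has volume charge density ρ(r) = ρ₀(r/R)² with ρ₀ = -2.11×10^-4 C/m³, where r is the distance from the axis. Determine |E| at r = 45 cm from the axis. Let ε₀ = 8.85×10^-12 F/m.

|E| = 5.25×10^5 V/m

By cylindrical symmetry E is radial; use a coaxial Gaussian cylinder of radius 45 cm and length L (r > R, full charge per length enclosed).
λ_enc = 2π ∫₀^R ρ₀(r'/R)^2 r' dr' = 2πρ₀R²/4 = -1.313e-5 C/m.
Applying ∮E·dA = Q_enc/ε₀ with the end caps contributing no flux:
E = |λ_enc|/(2πε₀r) = (1.313e-5)/(2π·8.85×10^-12·0.45) = 5.25×10^5 N/C.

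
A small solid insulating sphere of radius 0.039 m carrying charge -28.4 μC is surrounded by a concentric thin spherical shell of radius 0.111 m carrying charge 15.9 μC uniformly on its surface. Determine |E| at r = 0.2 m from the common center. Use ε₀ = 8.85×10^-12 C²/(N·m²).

Symmetry ⇒ E = E(r) r̂. Gaussian sphere of radius r = 0.2 m (r > 0.111 m, enclosing both).
Q_enc = (-28.4 μC) + (15.9 μC) = -1.25×10^-5 C.
By Gauss's law, ∮E·dA = E·4πr² = Q_enc/ε₀.
E = |Q_enc|/(4πε₀r²) = (1.25×10^-5)/(4π·8.85×10^-12·(0.2)²) = 2.81×10^6 N/C.

2.81e6 N/C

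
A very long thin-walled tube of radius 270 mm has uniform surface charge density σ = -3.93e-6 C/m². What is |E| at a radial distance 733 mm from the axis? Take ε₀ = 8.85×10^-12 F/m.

Take a coaxial cylindrical Gaussian surface of radius r = 733 mm and length L (r > 270 mm).
The whole shell is enclosed: λ_enc = σ·2πR = (-3.93e-6)·2π·(0.27) = -6.667×10^-6 C/m.
Applying ∮E·dA = Q_enc/ε₀ with the end caps contributing no flux:
E = |λ_enc|/(2πε₀r) = (6.667×10^-6)/(2π·8.85×10^-12·0.733) = 1.64e5 N/C.

E = 1.64e5 N/C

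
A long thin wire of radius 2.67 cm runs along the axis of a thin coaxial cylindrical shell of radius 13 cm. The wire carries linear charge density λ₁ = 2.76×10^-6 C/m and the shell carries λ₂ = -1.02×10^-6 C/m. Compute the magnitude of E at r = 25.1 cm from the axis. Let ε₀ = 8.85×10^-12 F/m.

|E| = 1.25×10^5 N/C

Choose a coaxial cylinder of radius r = 25.1 cm (arbitrary length L) as the Gaussian surface (r > 13 cm, enclosing both).
λ_enc = λ₁ + λ₂ = (2.76×10^-6) + (-1.02×10^-6) = 1.74×10^-6 C/m.
Gauss's law: E·2πrL = λ_enc L/ε₀.
E = |λ_enc|/(2πε₀r) = (1.74e-6)/(2π·8.85×10^-12·0.251) = 1.25e5 N/C.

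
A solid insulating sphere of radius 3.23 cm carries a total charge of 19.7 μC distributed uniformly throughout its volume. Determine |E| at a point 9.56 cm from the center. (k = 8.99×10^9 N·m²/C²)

|E| ≈ 1.94×10^7 N/C

By spherical symmetry E is radial; choose a Gaussian sphere of radius r = 9.56 cm (r > R, so the entire charge is enclosed).
Q_enc = 19.7 μC = 1.97×10^-5 C.
Gauss's law: E·4πr² = Q_enc/ε₀.
E = k|Q_enc|/r² = (8.99×10^9)(1.97e-5)/(0.0956)² = 1.94e7 N/C.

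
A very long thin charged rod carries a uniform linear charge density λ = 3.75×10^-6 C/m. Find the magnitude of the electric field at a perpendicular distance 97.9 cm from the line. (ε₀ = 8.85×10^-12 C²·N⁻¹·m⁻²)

E = 6.89×10^4 V/m

Choose a coaxial cylinder of radius r = 97.9 cm (arbitrary length L) as the Gaussian surface.
Q_enc = λL, so λ_enc = 3.75×10^-6 C/m.
Applying ∮E·dA = Q_enc/ε₀ with the end caps contributing no flux:
E = |λ_enc|/(2πε₀r) = (3.75×10^-6)/(2π·8.85×10^-12·0.979) = 6.89×10^4 N/C.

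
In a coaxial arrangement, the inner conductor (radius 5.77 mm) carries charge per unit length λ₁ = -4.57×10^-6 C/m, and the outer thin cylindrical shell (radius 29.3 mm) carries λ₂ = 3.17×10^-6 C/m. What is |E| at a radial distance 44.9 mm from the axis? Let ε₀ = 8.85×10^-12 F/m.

Take a coaxial cylindrical Gaussian surface of radius r = 44.9 mm and length L (r > 29.3 mm, enclosing both).
λ_enc = λ₁ + λ₂ = (-4.57×10^-6) + (3.17×10^-6) = -1.40e-6 C/m.
Gauss's law: E·2πrL = λ_enc L/ε₀.
E = |λ_enc|/(2πε₀r) = (1.40e-6)/(2π·8.85×10^-12·0.0449) = 5.61×10^5 N/C.

E ≈ 5.61×10^5 V/m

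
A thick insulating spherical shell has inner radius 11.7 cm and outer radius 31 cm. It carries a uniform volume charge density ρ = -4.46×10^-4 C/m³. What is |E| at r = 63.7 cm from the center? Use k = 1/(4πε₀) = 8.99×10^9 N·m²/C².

Use a concentric Gaussian sphere at r = 63.7 cm (r > 31 cm, enclosing the whole shell).
Q_enc = ρ·(4π/3)(b³ − a³) = (-4.46×10^-4)·(4π/3)·((0.31)³ − (0.117)³) = -5.266×10^-5 C.
Since E is radial and uniform over the Gaussian sphere, Φ = E·4πr² = Q_enc/ε₀.
E = k|Q_enc|/r² = (8.99×10^9)(5.266e-5)/(0.637)² = 1.17e6 N/C.

|E| = 1.17×10^6 N/C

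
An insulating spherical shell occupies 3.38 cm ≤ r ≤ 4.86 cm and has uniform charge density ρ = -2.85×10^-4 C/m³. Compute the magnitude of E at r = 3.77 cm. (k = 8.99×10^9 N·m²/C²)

|E| = 1.13e5 N/C

By spherical symmetry E is radial; choose a Gaussian sphere of radius r = 3.77 cm (within the shell material, 3.38 cm < r < 4.86 cm).
Enclosed charge is the volume from a to r: Q_enc = (4π/3)ρ(r³ − a³) = -1.787e-8 C.
Applying ∮E·dA = Q_enc/ε₀ with Φ = E(4πr²):
E = k|Q_enc|/r² = (8.99×10^9)(1.787×10^-8)/(0.0377)² = 1.13×10^5 N/C.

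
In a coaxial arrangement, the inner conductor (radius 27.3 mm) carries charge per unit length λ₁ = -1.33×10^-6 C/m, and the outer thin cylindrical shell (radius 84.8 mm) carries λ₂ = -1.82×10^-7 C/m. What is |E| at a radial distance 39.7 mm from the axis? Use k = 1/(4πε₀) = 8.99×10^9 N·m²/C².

By cylindrical symmetry E is radial; use a coaxial Gaussian cylinder of radius 39.7 mm and length L (between the conductors, 27.3 mm < r < 84.8 mm).
The shell at 84.8 mm lies outside the Gaussian surface, so λ_enc = λ₁ = -1.33×10^-6 C/m.
Applying ∮E·dA = Q_enc/ε₀ with the end caps contributing no flux:
E = 2k|λ_enc|/r = 2(8.99×10^9)(1.33×10^-6)/(0.0397) = 6.02e5 N/C.

6.02×10^5 N/C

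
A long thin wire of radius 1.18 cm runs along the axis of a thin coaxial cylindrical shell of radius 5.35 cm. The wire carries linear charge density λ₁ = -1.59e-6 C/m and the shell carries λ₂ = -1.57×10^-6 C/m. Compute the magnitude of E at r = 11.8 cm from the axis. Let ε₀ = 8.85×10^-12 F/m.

|E| = 4.82×10^5 N/C

Take a coaxial cylindrical Gaussian surface of radius r = 11.8 cm and length L (r > 5.35 cm, enclosing both).
λ_enc = λ₁ + λ₂ = (-1.59×10^-6) + (-1.57×10^-6) = -3.16×10^-6 C/m.
Applying ∮E·dA = Q_enc/ε₀ with the end caps contributing no flux:
E = |λ_enc|/(2πε₀r) = (3.16e-6)/(2π·8.85×10^-12·0.118) = 4.82×10^5 N/C.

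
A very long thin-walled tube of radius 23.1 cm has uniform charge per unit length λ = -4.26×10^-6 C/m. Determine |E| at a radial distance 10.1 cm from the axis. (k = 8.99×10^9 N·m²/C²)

E = 0 (no enclosed charge)

Choose a coaxial cylinder of radius r = 10.1 cm (arbitrary length L) as the Gaussian surface (r < 23.1 cm, inside the shell).
All the surface charge lies outside this cylinder: Q_enc = 0, hence E = 0.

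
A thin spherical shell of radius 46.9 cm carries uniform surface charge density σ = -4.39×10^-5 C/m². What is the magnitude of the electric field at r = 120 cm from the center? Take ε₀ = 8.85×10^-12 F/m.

By spherical symmetry E is radial; choose a Gaussian sphere of radius r = 120 cm (r > 46.9 cm).
The entire shell is enclosed: Q_enc = σ·4πR² = (-4.39×10^-5)·4π·(0.469)² = -1.213×10^-4 C.
By Gauss's law, ∮E·dA = E·4πr² = Q_enc/ε₀.
E = |Q_enc|/(4πε₀r²) = (1.213×10^-4)/(4π·8.85×10^-12·(1.2)²) = 7.58e5 N/C.

E = 7.58e5 N/C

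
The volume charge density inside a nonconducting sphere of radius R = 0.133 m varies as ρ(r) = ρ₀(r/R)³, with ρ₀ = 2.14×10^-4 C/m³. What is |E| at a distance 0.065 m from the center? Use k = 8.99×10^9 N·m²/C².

Take a concentric spherical Gaussian surface of radius r = 0.065 m (r < R).
Q_enc = ∫₀^r ρ(r')·4πr'² dr' = (4πρ₀/R³) ∫₀^r r'^5 dr' = 4πρ₀ r^6/(6·R³) = 1.437e-8 C.
Since E is radial and uniform over the Gaussian sphere, Φ = E·4πr² = Q_enc/ε₀.
E = k|Q_enc|/r² = (8.99×10^9)(1.437×10^-8)/(0.065)² = 3.06×10^4 N/C.

E ≈ 3.06×10^4 N/C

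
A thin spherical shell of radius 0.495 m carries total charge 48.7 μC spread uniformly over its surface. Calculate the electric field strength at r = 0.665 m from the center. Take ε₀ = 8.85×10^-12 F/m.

|E| ≈ 9.90×10^5 V/m

Take a concentric spherical Gaussian surface of radius r = 0.665 m (r > 0.495 m).
The entire shell is enclosed: Q_enc = 4.87×10^-5 C.
Gauss's law: E·4πr² = Q_enc/ε₀.
E = |Q_enc|/(4πε₀r²) = (4.87×10^-5)/(4π·8.85×10^-12·(0.665)²) = 9.90×10^5 N/C.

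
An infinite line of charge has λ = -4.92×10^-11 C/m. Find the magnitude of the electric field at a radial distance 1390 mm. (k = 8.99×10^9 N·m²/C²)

Take a coaxial cylindrical Gaussian surface of radius r = 1390 mm and length L.
Q_enc = λL, so λ_enc = -4.92e-11 C/m.
Gauss's law: E·2πrL = λ_enc L/ε₀.
E = 2k|λ_enc|/r = 2(8.99×10^9)(4.92e-11)/(1.39) = 0.636 N/C.

|E| = 0.636 V/m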